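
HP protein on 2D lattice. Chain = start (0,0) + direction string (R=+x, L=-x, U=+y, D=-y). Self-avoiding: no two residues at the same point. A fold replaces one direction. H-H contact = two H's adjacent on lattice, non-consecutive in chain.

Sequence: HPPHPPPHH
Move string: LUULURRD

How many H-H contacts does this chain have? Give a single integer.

Answer: 1

Derivation:
Positions: [(0, 0), (-1, 0), (-1, 1), (-1, 2), (-2, 2), (-2, 3), (-1, 3), (0, 3), (0, 2)]
H-H contact: residue 3 @(-1,2) - residue 8 @(0, 2)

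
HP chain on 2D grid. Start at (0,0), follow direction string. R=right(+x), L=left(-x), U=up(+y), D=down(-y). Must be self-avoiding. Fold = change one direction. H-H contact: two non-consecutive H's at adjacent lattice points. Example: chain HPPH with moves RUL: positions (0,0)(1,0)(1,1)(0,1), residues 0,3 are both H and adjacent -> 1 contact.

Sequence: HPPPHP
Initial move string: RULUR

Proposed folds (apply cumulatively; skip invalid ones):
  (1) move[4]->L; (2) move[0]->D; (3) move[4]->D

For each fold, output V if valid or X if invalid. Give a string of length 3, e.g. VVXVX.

Answer: VXX

Derivation:
Initial: RULUR -> [(0, 0), (1, 0), (1, 1), (0, 1), (0, 2), (1, 2)]
Fold 1: move[4]->L => RULUL VALID
Fold 2: move[0]->D => DULUL INVALID (collision), skipped
Fold 3: move[4]->D => RULUD INVALID (collision), skipped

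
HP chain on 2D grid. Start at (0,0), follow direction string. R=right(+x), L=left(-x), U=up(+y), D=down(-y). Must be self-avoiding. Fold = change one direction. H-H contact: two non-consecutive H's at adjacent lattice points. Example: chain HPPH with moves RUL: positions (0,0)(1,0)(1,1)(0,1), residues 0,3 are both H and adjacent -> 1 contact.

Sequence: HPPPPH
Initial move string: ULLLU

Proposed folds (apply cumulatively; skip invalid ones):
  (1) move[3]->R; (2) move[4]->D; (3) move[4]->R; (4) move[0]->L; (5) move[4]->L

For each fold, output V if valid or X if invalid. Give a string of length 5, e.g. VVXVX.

Answer: XVXVV

Derivation:
Initial: ULLLU -> [(0, 0), (0, 1), (-1, 1), (-2, 1), (-3, 1), (-3, 2)]
Fold 1: move[3]->R => ULLRU INVALID (collision), skipped
Fold 2: move[4]->D => ULLLD VALID
Fold 3: move[4]->R => ULLLR INVALID (collision), skipped
Fold 4: move[0]->L => LLLLD VALID
Fold 5: move[4]->L => LLLLL VALID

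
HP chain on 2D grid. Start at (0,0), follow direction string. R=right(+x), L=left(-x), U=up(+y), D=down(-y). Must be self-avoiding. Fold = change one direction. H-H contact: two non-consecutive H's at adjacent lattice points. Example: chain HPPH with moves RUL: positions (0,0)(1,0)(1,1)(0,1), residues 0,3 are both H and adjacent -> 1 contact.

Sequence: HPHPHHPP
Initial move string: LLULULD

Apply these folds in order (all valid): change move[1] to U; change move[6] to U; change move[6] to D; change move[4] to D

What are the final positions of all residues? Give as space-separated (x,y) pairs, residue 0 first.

Initial moves: LLULULD
Fold: move[1]->U => LUULULD (positions: [(0, 0), (-1, 0), (-1, 1), (-1, 2), (-2, 2), (-2, 3), (-3, 3), (-3, 2)])
Fold: move[6]->U => LUULULU (positions: [(0, 0), (-1, 0), (-1, 1), (-1, 2), (-2, 2), (-2, 3), (-3, 3), (-3, 4)])
Fold: move[6]->D => LUULULD (positions: [(0, 0), (-1, 0), (-1, 1), (-1, 2), (-2, 2), (-2, 3), (-3, 3), (-3, 2)])
Fold: move[4]->D => LUULDLD (positions: [(0, 0), (-1, 0), (-1, 1), (-1, 2), (-2, 2), (-2, 1), (-3, 1), (-3, 0)])

Answer: (0,0) (-1,0) (-1,1) (-1,2) (-2,2) (-2,1) (-3,1) (-3,0)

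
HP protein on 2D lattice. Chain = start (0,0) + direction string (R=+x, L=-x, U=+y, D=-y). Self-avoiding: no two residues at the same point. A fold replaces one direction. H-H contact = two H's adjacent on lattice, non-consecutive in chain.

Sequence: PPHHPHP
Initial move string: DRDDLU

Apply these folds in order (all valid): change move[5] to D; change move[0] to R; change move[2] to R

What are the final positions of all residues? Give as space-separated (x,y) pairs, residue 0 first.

Answer: (0,0) (1,0) (2,0) (3,0) (3,-1) (2,-1) (2,-2)

Derivation:
Initial moves: DRDDLU
Fold: move[5]->D => DRDDLD (positions: [(0, 0), (0, -1), (1, -1), (1, -2), (1, -3), (0, -3), (0, -4)])
Fold: move[0]->R => RRDDLD (positions: [(0, 0), (1, 0), (2, 0), (2, -1), (2, -2), (1, -2), (1, -3)])
Fold: move[2]->R => RRRDLD (positions: [(0, 0), (1, 0), (2, 0), (3, 0), (3, -1), (2, -1), (2, -2)])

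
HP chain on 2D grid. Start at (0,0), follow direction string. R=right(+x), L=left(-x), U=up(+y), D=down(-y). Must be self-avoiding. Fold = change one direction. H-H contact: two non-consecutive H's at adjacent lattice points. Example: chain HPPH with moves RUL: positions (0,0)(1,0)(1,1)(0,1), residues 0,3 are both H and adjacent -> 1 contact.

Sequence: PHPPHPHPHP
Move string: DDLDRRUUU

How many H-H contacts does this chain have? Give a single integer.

Answer: 1

Derivation:
Positions: [(0, 0), (0, -1), (0, -2), (-1, -2), (-1, -3), (0, -3), (1, -3), (1, -2), (1, -1), (1, 0)]
H-H contact: residue 1 @(0,-1) - residue 8 @(1, -1)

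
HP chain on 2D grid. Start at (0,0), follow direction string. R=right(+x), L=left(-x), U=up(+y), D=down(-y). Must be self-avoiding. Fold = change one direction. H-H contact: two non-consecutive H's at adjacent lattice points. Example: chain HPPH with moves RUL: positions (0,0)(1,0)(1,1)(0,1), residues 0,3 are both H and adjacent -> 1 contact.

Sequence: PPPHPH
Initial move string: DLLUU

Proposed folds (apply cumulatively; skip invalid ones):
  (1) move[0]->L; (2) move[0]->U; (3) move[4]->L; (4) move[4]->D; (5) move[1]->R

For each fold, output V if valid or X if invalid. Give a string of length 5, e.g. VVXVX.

Answer: VVVXX

Derivation:
Initial: DLLUU -> [(0, 0), (0, -1), (-1, -1), (-2, -1), (-2, 0), (-2, 1)]
Fold 1: move[0]->L => LLLUU VALID
Fold 2: move[0]->U => ULLUU VALID
Fold 3: move[4]->L => ULLUL VALID
Fold 4: move[4]->D => ULLUD INVALID (collision), skipped
Fold 5: move[1]->R => URLUL INVALID (collision), skipped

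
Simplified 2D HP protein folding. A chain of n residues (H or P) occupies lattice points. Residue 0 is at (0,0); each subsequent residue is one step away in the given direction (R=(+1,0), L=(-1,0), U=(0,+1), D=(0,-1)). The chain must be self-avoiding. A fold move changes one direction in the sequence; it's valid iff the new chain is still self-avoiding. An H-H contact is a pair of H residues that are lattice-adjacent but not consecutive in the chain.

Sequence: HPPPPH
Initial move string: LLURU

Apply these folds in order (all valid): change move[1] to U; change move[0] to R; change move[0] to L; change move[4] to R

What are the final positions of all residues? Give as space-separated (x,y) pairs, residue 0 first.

Initial moves: LLURU
Fold: move[1]->U => LUURU (positions: [(0, 0), (-1, 0), (-1, 1), (-1, 2), (0, 2), (0, 3)])
Fold: move[0]->R => RUURU (positions: [(0, 0), (1, 0), (1, 1), (1, 2), (2, 2), (2, 3)])
Fold: move[0]->L => LUURU (positions: [(0, 0), (-1, 0), (-1, 1), (-1, 2), (0, 2), (0, 3)])
Fold: move[4]->R => LUURR (positions: [(0, 0), (-1, 0), (-1, 1), (-1, 2), (0, 2), (1, 2)])

Answer: (0,0) (-1,0) (-1,1) (-1,2) (0,2) (1,2)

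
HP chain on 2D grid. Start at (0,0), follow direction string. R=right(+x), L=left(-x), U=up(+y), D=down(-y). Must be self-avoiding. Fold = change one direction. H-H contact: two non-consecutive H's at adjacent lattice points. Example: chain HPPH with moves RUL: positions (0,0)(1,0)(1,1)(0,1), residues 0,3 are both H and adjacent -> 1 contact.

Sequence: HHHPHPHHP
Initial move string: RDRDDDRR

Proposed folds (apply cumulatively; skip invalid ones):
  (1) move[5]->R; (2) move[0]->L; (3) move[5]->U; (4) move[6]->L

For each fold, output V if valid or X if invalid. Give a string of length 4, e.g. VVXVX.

Answer: VVXX

Derivation:
Initial: RDRDDDRR -> [(0, 0), (1, 0), (1, -1), (2, -1), (2, -2), (2, -3), (2, -4), (3, -4), (4, -4)]
Fold 1: move[5]->R => RDRDDRRR VALID
Fold 2: move[0]->L => LDRDDRRR VALID
Fold 3: move[5]->U => LDRDDURR INVALID (collision), skipped
Fold 4: move[6]->L => LDRDDRLR INVALID (collision), skipped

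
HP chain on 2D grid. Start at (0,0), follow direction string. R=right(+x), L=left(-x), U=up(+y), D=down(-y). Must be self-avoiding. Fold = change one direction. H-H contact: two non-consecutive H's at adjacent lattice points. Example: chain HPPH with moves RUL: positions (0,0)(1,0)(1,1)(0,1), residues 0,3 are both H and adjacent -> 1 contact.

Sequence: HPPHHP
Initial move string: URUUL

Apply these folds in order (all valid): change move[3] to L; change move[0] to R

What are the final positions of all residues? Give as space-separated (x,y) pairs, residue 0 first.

Answer: (0,0) (1,0) (2,0) (2,1) (1,1) (0,1)

Derivation:
Initial moves: URUUL
Fold: move[3]->L => URULL (positions: [(0, 0), (0, 1), (1, 1), (1, 2), (0, 2), (-1, 2)])
Fold: move[0]->R => RRULL (positions: [(0, 0), (1, 0), (2, 0), (2, 1), (1, 1), (0, 1)])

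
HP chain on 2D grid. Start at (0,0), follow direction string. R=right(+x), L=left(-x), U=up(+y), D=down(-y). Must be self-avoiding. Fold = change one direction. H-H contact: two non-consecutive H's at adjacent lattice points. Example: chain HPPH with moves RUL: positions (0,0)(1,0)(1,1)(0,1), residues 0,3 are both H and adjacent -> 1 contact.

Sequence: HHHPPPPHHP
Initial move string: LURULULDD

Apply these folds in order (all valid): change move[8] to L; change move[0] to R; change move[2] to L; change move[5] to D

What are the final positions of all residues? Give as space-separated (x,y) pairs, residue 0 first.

Answer: (0,0) (1,0) (1,1) (0,1) (0,2) (-1,2) (-1,1) (-2,1) (-2,0) (-3,0)

Derivation:
Initial moves: LURULULDD
Fold: move[8]->L => LURULULDL (positions: [(0, 0), (-1, 0), (-1, 1), (0, 1), (0, 2), (-1, 2), (-1, 3), (-2, 3), (-2, 2), (-3, 2)])
Fold: move[0]->R => RURULULDL (positions: [(0, 0), (1, 0), (1, 1), (2, 1), (2, 2), (1, 2), (1, 3), (0, 3), (0, 2), (-1, 2)])
Fold: move[2]->L => RULULULDL (positions: [(0, 0), (1, 0), (1, 1), (0, 1), (0, 2), (-1, 2), (-1, 3), (-2, 3), (-2, 2), (-3, 2)])
Fold: move[5]->D => RULULDLDL (positions: [(0, 0), (1, 0), (1, 1), (0, 1), (0, 2), (-1, 2), (-1, 1), (-2, 1), (-2, 0), (-3, 0)])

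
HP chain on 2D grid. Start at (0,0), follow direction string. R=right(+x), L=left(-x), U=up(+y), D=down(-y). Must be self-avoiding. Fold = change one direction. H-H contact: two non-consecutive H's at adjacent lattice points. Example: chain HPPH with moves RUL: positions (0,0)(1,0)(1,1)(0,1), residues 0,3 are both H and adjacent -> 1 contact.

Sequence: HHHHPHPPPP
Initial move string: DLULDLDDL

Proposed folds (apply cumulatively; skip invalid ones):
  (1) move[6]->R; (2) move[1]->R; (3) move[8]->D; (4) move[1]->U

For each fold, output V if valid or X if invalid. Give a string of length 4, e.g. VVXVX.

Initial: DLULDLDDL -> [(0, 0), (0, -1), (-1, -1), (-1, 0), (-2, 0), (-2, -1), (-3, -1), (-3, -2), (-3, -3), (-4, -3)]
Fold 1: move[6]->R => DLULDLRDL INVALID (collision), skipped
Fold 2: move[1]->R => DRULDLDDL INVALID (collision), skipped
Fold 3: move[8]->D => DLULDLDDD VALID
Fold 4: move[1]->U => DUULDLDDD INVALID (collision), skipped

Answer: XXVX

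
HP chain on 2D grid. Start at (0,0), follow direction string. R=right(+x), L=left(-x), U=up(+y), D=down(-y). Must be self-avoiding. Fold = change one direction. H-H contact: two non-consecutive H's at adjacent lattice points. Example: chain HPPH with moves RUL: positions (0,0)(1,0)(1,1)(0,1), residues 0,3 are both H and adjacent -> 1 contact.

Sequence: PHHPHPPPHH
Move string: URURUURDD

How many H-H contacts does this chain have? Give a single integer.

Positions: [(0, 0), (0, 1), (1, 1), (1, 2), (2, 2), (2, 3), (2, 4), (3, 4), (3, 3), (3, 2)]
H-H contact: residue 4 @(2,2) - residue 9 @(3, 2)

Answer: 1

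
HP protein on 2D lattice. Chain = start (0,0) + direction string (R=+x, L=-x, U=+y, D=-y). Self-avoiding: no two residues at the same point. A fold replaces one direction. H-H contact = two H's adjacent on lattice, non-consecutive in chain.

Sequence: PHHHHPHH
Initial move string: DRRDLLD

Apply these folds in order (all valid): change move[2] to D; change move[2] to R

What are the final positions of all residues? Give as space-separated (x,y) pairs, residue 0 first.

Initial moves: DRRDLLD
Fold: move[2]->D => DRDDLLD (positions: [(0, 0), (0, -1), (1, -1), (1, -2), (1, -3), (0, -3), (-1, -3), (-1, -4)])
Fold: move[2]->R => DRRDLLD (positions: [(0, 0), (0, -1), (1, -1), (2, -1), (2, -2), (1, -2), (0, -2), (0, -3)])

Answer: (0,0) (0,-1) (1,-1) (2,-1) (2,-2) (1,-2) (0,-2) (0,-3)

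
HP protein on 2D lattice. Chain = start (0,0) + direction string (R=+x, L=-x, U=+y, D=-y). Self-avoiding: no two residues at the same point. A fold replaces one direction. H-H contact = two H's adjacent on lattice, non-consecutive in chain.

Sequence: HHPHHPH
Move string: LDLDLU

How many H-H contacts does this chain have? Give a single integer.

Positions: [(0, 0), (-1, 0), (-1, -1), (-2, -1), (-2, -2), (-3, -2), (-3, -1)]
H-H contact: residue 3 @(-2,-1) - residue 6 @(-3, -1)

Answer: 1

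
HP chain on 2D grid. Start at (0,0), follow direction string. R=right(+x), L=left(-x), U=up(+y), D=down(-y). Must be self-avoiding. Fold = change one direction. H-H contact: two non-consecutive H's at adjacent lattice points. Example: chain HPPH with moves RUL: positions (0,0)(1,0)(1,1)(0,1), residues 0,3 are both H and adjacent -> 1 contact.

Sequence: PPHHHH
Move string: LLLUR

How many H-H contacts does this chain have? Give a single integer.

Positions: [(0, 0), (-1, 0), (-2, 0), (-3, 0), (-3, 1), (-2, 1)]
H-H contact: residue 2 @(-2,0) - residue 5 @(-2, 1)

Answer: 1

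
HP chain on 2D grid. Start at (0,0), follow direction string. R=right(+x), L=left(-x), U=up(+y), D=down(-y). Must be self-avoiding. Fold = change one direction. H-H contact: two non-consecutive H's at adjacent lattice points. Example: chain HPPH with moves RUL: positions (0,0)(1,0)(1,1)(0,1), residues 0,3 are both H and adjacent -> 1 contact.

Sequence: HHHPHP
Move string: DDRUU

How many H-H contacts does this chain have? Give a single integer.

Answer: 1

Derivation:
Positions: [(0, 0), (0, -1), (0, -2), (1, -2), (1, -1), (1, 0)]
H-H contact: residue 1 @(0,-1) - residue 4 @(1, -1)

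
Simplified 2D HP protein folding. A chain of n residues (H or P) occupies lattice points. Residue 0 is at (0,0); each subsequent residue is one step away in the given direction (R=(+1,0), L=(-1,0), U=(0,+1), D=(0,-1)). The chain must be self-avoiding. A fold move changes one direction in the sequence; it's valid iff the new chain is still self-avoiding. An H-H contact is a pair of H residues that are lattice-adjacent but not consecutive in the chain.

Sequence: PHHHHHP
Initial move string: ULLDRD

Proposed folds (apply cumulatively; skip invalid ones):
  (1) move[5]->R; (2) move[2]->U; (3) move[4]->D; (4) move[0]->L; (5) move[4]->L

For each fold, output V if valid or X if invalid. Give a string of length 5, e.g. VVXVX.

Answer: XXVVV

Derivation:
Initial: ULLDRD -> [(0, 0), (0, 1), (-1, 1), (-2, 1), (-2, 0), (-1, 0), (-1, -1)]
Fold 1: move[5]->R => ULLDRR INVALID (collision), skipped
Fold 2: move[2]->U => ULUDRD INVALID (collision), skipped
Fold 3: move[4]->D => ULLDDD VALID
Fold 4: move[0]->L => LLLDDD VALID
Fold 5: move[4]->L => LLLDLD VALID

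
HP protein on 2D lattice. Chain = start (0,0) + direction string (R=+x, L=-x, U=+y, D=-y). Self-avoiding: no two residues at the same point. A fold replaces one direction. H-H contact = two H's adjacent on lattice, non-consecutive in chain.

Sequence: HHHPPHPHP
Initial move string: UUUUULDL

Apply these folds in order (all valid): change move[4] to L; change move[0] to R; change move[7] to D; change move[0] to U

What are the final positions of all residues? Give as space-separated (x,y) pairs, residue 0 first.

Initial moves: UUUUULDL
Fold: move[4]->L => UUUULLDL (positions: [(0, 0), (0, 1), (0, 2), (0, 3), (0, 4), (-1, 4), (-2, 4), (-2, 3), (-3, 3)])
Fold: move[0]->R => RUUULLDL (positions: [(0, 0), (1, 0), (1, 1), (1, 2), (1, 3), (0, 3), (-1, 3), (-1, 2), (-2, 2)])
Fold: move[7]->D => RUUULLDD (positions: [(0, 0), (1, 0), (1, 1), (1, 2), (1, 3), (0, 3), (-1, 3), (-1, 2), (-1, 1)])
Fold: move[0]->U => UUUULLDD (positions: [(0, 0), (0, 1), (0, 2), (0, 3), (0, 4), (-1, 4), (-2, 4), (-2, 3), (-2, 2)])

Answer: (0,0) (0,1) (0,2) (0,3) (0,4) (-1,4) (-2,4) (-2,3) (-2,2)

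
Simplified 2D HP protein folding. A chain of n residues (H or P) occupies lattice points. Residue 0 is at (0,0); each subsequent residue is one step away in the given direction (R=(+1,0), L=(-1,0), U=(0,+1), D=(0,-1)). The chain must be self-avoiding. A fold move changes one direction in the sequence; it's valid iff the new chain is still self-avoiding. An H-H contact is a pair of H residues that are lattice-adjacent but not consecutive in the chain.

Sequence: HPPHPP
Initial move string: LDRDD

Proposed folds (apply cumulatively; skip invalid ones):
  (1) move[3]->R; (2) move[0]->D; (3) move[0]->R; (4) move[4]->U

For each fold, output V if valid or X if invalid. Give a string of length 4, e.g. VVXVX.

Answer: VVVV

Derivation:
Initial: LDRDD -> [(0, 0), (-1, 0), (-1, -1), (0, -1), (0, -2), (0, -3)]
Fold 1: move[3]->R => LDRRD VALID
Fold 2: move[0]->D => DDRRD VALID
Fold 3: move[0]->R => RDRRD VALID
Fold 4: move[4]->U => RDRRU VALID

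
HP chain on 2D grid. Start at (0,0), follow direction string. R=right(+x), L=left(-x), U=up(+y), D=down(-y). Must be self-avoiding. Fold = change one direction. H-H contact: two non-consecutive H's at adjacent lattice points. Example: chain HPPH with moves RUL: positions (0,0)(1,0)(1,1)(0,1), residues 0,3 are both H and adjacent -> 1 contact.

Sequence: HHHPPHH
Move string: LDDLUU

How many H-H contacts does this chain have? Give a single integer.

Positions: [(0, 0), (-1, 0), (-1, -1), (-1, -2), (-2, -2), (-2, -1), (-2, 0)]
H-H contact: residue 1 @(-1,0) - residue 6 @(-2, 0)
H-H contact: residue 2 @(-1,-1) - residue 5 @(-2, -1)

Answer: 2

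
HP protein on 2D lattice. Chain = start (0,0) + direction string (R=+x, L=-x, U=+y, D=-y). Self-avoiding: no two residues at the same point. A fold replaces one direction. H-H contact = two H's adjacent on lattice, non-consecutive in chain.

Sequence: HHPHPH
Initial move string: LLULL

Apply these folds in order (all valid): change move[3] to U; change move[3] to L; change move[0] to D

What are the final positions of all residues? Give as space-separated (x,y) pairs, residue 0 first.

Initial moves: LLULL
Fold: move[3]->U => LLUUL (positions: [(0, 0), (-1, 0), (-2, 0), (-2, 1), (-2, 2), (-3, 2)])
Fold: move[3]->L => LLULL (positions: [(0, 0), (-1, 0), (-2, 0), (-2, 1), (-3, 1), (-4, 1)])
Fold: move[0]->D => DLULL (positions: [(0, 0), (0, -1), (-1, -1), (-1, 0), (-2, 0), (-3, 0)])

Answer: (0,0) (0,-1) (-1,-1) (-1,0) (-2,0) (-3,0)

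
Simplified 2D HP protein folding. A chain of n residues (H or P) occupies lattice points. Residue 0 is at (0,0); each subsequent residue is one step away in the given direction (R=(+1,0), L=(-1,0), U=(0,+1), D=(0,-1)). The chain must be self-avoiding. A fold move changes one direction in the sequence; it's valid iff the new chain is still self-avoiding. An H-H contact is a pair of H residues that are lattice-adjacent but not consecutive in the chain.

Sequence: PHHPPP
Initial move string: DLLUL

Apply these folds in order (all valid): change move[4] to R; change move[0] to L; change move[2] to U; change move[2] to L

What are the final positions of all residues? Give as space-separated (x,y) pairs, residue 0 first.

Initial moves: DLLUL
Fold: move[4]->R => DLLUR (positions: [(0, 0), (0, -1), (-1, -1), (-2, -1), (-2, 0), (-1, 0)])
Fold: move[0]->L => LLLUR (positions: [(0, 0), (-1, 0), (-2, 0), (-3, 0), (-3, 1), (-2, 1)])
Fold: move[2]->U => LLUUR (positions: [(0, 0), (-1, 0), (-2, 0), (-2, 1), (-2, 2), (-1, 2)])
Fold: move[2]->L => LLLUR (positions: [(0, 0), (-1, 0), (-2, 0), (-3, 0), (-3, 1), (-2, 1)])

Answer: (0,0) (-1,0) (-2,0) (-3,0) (-3,1) (-2,1)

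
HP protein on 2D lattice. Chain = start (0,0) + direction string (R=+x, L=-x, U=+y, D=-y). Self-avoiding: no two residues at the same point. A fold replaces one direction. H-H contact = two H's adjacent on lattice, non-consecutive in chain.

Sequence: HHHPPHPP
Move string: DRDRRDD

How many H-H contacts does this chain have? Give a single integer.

Answer: 0

Derivation:
Positions: [(0, 0), (0, -1), (1, -1), (1, -2), (2, -2), (3, -2), (3, -3), (3, -4)]
No H-H contacts found.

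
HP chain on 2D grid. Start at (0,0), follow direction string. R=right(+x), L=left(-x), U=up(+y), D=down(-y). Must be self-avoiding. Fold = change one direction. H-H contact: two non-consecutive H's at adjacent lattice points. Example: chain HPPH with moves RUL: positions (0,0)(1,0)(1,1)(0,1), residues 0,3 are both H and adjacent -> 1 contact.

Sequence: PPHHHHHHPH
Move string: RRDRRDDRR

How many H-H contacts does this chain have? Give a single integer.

Positions: [(0, 0), (1, 0), (2, 0), (2, -1), (3, -1), (4, -1), (4, -2), (4, -3), (5, -3), (6, -3)]
No H-H contacts found.

Answer: 0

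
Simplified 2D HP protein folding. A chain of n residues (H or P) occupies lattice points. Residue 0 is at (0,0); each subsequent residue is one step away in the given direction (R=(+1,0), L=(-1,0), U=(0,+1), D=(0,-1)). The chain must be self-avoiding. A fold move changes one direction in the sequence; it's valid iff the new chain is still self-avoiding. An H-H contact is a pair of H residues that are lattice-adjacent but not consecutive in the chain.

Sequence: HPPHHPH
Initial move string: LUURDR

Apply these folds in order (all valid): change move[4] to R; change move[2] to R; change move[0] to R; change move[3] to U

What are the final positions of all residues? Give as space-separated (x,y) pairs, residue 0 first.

Answer: (0,0) (1,0) (1,1) (2,1) (2,2) (3,2) (4,2)

Derivation:
Initial moves: LUURDR
Fold: move[4]->R => LUURRR (positions: [(0, 0), (-1, 0), (-1, 1), (-1, 2), (0, 2), (1, 2), (2, 2)])
Fold: move[2]->R => LURRRR (positions: [(0, 0), (-1, 0), (-1, 1), (0, 1), (1, 1), (2, 1), (3, 1)])
Fold: move[0]->R => RURRRR (positions: [(0, 0), (1, 0), (1, 1), (2, 1), (3, 1), (4, 1), (5, 1)])
Fold: move[3]->U => RURURR (positions: [(0, 0), (1, 0), (1, 1), (2, 1), (2, 2), (3, 2), (4, 2)])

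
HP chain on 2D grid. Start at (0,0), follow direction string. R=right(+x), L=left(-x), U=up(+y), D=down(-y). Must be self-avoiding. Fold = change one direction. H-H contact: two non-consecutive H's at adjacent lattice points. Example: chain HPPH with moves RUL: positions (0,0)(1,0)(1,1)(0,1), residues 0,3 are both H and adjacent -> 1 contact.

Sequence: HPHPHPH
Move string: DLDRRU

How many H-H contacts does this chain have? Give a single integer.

Positions: [(0, 0), (0, -1), (-1, -1), (-1, -2), (0, -2), (1, -2), (1, -1)]
No H-H contacts found.

Answer: 0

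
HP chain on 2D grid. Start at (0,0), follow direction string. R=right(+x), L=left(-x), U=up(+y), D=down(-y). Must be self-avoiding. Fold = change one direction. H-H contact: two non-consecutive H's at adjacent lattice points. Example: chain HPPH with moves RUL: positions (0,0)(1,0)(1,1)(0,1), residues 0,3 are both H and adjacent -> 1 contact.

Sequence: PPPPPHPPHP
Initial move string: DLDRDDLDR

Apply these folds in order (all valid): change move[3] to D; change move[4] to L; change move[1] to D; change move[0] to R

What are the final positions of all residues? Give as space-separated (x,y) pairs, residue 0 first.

Answer: (0,0) (1,0) (1,-1) (1,-2) (1,-3) (0,-3) (0,-4) (-1,-4) (-1,-5) (0,-5)

Derivation:
Initial moves: DLDRDDLDR
Fold: move[3]->D => DLDDDDLDR (positions: [(0, 0), (0, -1), (-1, -1), (-1, -2), (-1, -3), (-1, -4), (-1, -5), (-2, -5), (-2, -6), (-1, -6)])
Fold: move[4]->L => DLDDLDLDR (positions: [(0, 0), (0, -1), (-1, -1), (-1, -2), (-1, -3), (-2, -3), (-2, -4), (-3, -4), (-3, -5), (-2, -5)])
Fold: move[1]->D => DDDDLDLDR (positions: [(0, 0), (0, -1), (0, -2), (0, -3), (0, -4), (-1, -4), (-1, -5), (-2, -5), (-2, -6), (-1, -6)])
Fold: move[0]->R => RDDDLDLDR (positions: [(0, 0), (1, 0), (1, -1), (1, -2), (1, -3), (0, -3), (0, -4), (-1, -4), (-1, -5), (0, -5)])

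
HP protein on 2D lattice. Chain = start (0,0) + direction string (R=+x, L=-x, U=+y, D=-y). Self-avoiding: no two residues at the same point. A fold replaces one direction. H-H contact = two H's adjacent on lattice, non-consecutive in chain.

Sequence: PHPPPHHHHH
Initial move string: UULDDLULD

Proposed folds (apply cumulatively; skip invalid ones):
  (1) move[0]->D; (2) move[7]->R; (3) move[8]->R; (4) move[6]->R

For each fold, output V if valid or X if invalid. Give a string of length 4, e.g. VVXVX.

Answer: XXXX

Derivation:
Initial: UULDDLULD -> [(0, 0), (0, 1), (0, 2), (-1, 2), (-1, 1), (-1, 0), (-2, 0), (-2, 1), (-3, 1), (-3, 0)]
Fold 1: move[0]->D => DULDDLULD INVALID (collision), skipped
Fold 2: move[7]->R => UULDDLURD INVALID (collision), skipped
Fold 3: move[8]->R => UULDDLULR INVALID (collision), skipped
Fold 4: move[6]->R => UULDDLRLD INVALID (collision), skipped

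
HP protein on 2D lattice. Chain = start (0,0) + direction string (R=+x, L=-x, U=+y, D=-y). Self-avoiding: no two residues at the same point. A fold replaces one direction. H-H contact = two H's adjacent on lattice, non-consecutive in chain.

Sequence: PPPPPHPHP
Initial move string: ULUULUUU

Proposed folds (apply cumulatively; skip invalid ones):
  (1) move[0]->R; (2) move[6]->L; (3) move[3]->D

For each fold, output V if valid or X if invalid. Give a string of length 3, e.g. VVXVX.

Answer: XVX

Derivation:
Initial: ULUULUUU -> [(0, 0), (0, 1), (-1, 1), (-1, 2), (-1, 3), (-2, 3), (-2, 4), (-2, 5), (-2, 6)]
Fold 1: move[0]->R => RLUULUUU INVALID (collision), skipped
Fold 2: move[6]->L => ULUULULU VALID
Fold 3: move[3]->D => ULUDLULU INVALID (collision), skipped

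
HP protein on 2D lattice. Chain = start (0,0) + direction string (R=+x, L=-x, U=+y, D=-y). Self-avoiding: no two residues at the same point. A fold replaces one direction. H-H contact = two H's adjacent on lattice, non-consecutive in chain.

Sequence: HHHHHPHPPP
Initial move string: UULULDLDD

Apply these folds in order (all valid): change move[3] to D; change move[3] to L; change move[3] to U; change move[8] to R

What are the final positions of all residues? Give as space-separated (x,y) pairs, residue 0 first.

Initial moves: UULULDLDD
Fold: move[3]->D => UULDLDLDD (positions: [(0, 0), (0, 1), (0, 2), (-1, 2), (-1, 1), (-2, 1), (-2, 0), (-3, 0), (-3, -1), (-3, -2)])
Fold: move[3]->L => UULLLDLDD (positions: [(0, 0), (0, 1), (0, 2), (-1, 2), (-2, 2), (-3, 2), (-3, 1), (-4, 1), (-4, 0), (-4, -1)])
Fold: move[3]->U => UULULDLDD (positions: [(0, 0), (0, 1), (0, 2), (-1, 2), (-1, 3), (-2, 3), (-2, 2), (-3, 2), (-3, 1), (-3, 0)])
Fold: move[8]->R => UULULDLDR (positions: [(0, 0), (0, 1), (0, 2), (-1, 2), (-1, 3), (-2, 3), (-2, 2), (-3, 2), (-3, 1), (-2, 1)])

Answer: (0,0) (0,1) (0,2) (-1,2) (-1,3) (-2,3) (-2,2) (-3,2) (-3,1) (-2,1)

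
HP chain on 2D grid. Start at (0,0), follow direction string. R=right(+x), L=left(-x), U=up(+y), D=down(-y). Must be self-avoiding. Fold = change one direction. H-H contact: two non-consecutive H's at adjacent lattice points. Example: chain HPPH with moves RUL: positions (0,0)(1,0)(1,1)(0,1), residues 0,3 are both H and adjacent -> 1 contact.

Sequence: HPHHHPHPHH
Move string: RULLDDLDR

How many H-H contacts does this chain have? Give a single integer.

Answer: 2

Derivation:
Positions: [(0, 0), (1, 0), (1, 1), (0, 1), (-1, 1), (-1, 0), (-1, -1), (-2, -1), (-2, -2), (-1, -2)]
H-H contact: residue 0 @(0,0) - residue 3 @(0, 1)
H-H contact: residue 6 @(-1,-1) - residue 9 @(-1, -2)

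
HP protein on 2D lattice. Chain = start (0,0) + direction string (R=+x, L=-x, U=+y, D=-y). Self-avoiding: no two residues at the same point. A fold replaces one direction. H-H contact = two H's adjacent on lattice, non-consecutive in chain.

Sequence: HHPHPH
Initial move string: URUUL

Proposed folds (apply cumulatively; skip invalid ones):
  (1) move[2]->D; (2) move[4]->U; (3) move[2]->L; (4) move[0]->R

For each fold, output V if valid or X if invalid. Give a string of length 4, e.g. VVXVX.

Answer: XVXV

Derivation:
Initial: URUUL -> [(0, 0), (0, 1), (1, 1), (1, 2), (1, 3), (0, 3)]
Fold 1: move[2]->D => URDUL INVALID (collision), skipped
Fold 2: move[4]->U => URUUU VALID
Fold 3: move[2]->L => URLUU INVALID (collision), skipped
Fold 4: move[0]->R => RRUUU VALID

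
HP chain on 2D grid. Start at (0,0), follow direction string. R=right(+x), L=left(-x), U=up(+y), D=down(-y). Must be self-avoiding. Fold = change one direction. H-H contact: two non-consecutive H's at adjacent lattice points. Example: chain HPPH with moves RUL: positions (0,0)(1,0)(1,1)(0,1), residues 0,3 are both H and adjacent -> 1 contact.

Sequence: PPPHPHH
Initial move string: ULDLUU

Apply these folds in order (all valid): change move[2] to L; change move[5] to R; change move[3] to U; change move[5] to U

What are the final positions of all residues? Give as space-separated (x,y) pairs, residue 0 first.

Initial moves: ULDLUU
Fold: move[2]->L => ULLLUU (positions: [(0, 0), (0, 1), (-1, 1), (-2, 1), (-3, 1), (-3, 2), (-3, 3)])
Fold: move[5]->R => ULLLUR (positions: [(0, 0), (0, 1), (-1, 1), (-2, 1), (-3, 1), (-3, 2), (-2, 2)])
Fold: move[3]->U => ULLUUR (positions: [(0, 0), (0, 1), (-1, 1), (-2, 1), (-2, 2), (-2, 3), (-1, 3)])
Fold: move[5]->U => ULLUUU (positions: [(0, 0), (0, 1), (-1, 1), (-2, 1), (-2, 2), (-2, 3), (-2, 4)])

Answer: (0,0) (0,1) (-1,1) (-2,1) (-2,2) (-2,3) (-2,4)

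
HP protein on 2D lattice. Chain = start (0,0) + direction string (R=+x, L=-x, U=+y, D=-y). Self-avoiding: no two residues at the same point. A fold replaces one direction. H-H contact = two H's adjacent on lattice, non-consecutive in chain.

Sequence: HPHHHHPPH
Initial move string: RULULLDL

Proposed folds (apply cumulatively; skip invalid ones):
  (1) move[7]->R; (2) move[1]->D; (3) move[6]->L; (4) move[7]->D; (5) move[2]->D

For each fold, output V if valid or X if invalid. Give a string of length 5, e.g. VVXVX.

Initial: RULULLDL -> [(0, 0), (1, 0), (1, 1), (0, 1), (0, 2), (-1, 2), (-2, 2), (-2, 1), (-3, 1)]
Fold 1: move[7]->R => RULULLDR VALID
Fold 2: move[1]->D => RDLULLDR INVALID (collision), skipped
Fold 3: move[6]->L => RULULLLR INVALID (collision), skipped
Fold 4: move[7]->D => RULULLDD VALID
Fold 5: move[2]->D => RUDULLDD INVALID (collision), skipped

Answer: VXXVX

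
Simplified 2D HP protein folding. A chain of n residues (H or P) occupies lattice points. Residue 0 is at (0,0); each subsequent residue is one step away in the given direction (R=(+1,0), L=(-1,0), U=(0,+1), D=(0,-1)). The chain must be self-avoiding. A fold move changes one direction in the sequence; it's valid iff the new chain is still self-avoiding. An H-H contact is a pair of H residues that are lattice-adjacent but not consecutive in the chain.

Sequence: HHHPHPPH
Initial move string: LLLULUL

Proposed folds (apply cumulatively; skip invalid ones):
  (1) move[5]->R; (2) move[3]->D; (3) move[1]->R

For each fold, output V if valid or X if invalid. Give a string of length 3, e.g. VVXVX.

Initial: LLLULUL -> [(0, 0), (-1, 0), (-2, 0), (-3, 0), (-3, 1), (-4, 1), (-4, 2), (-5, 2)]
Fold 1: move[5]->R => LLLULRL INVALID (collision), skipped
Fold 2: move[3]->D => LLLDLUL VALID
Fold 3: move[1]->R => LRLDLUL INVALID (collision), skipped

Answer: XVX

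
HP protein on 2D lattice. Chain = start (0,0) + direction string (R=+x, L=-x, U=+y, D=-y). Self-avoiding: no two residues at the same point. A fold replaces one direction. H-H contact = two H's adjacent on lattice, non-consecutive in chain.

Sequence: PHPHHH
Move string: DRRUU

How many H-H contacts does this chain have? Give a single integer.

Positions: [(0, 0), (0, -1), (1, -1), (2, -1), (2, 0), (2, 1)]
No H-H contacts found.

Answer: 0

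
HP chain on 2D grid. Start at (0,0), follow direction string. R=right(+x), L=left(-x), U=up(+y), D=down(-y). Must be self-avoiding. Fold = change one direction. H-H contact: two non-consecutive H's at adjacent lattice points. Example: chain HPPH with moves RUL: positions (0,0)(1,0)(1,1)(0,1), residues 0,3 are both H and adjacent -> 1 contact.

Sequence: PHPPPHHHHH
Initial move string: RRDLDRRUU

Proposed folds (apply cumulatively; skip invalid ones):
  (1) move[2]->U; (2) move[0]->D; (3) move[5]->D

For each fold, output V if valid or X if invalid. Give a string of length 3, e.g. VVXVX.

Answer: XVX

Derivation:
Initial: RRDLDRRUU -> [(0, 0), (1, 0), (2, 0), (2, -1), (1, -1), (1, -2), (2, -2), (3, -2), (3, -1), (3, 0)]
Fold 1: move[2]->U => RRULDRRUU INVALID (collision), skipped
Fold 2: move[0]->D => DRDLDRRUU VALID
Fold 3: move[5]->D => DRDLDDRUU INVALID (collision), skipped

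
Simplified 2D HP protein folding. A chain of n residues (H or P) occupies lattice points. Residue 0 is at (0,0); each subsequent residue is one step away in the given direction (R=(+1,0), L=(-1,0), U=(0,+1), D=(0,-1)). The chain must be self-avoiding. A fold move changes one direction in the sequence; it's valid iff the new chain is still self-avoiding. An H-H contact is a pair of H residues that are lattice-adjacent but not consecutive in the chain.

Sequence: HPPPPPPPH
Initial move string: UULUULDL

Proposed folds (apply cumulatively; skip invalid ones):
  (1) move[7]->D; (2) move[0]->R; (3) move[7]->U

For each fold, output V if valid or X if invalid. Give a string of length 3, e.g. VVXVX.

Answer: VVX

Derivation:
Initial: UULUULDL -> [(0, 0), (0, 1), (0, 2), (-1, 2), (-1, 3), (-1, 4), (-2, 4), (-2, 3), (-3, 3)]
Fold 1: move[7]->D => UULUULDD VALID
Fold 2: move[0]->R => RULUULDD VALID
Fold 3: move[7]->U => RULUULDU INVALID (collision), skipped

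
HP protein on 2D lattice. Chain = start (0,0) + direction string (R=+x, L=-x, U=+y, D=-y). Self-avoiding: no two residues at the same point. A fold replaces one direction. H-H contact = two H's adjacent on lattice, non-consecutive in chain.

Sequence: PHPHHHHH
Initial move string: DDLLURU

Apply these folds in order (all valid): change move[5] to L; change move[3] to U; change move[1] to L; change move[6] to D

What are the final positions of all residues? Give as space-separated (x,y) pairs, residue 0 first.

Initial moves: DDLLURU
Fold: move[5]->L => DDLLULU (positions: [(0, 0), (0, -1), (0, -2), (-1, -2), (-2, -2), (-2, -1), (-3, -1), (-3, 0)])
Fold: move[3]->U => DDLUULU (positions: [(0, 0), (0, -1), (0, -2), (-1, -2), (-1, -1), (-1, 0), (-2, 0), (-2, 1)])
Fold: move[1]->L => DLLUULU (positions: [(0, 0), (0, -1), (-1, -1), (-2, -1), (-2, 0), (-2, 1), (-3, 1), (-3, 2)])
Fold: move[6]->D => DLLUULD (positions: [(0, 0), (0, -1), (-1, -1), (-2, -1), (-2, 0), (-2, 1), (-3, 1), (-3, 0)])

Answer: (0,0) (0,-1) (-1,-1) (-2,-1) (-2,0) (-2,1) (-3,1) (-3,0)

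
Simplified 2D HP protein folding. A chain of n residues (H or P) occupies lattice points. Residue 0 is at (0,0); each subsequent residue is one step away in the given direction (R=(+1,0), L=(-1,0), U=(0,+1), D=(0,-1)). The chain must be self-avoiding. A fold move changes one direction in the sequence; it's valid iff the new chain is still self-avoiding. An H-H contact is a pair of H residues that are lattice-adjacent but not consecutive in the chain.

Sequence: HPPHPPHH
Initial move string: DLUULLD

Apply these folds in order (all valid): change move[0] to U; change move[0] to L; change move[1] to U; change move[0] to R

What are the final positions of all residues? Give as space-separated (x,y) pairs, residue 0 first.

Answer: (0,0) (1,0) (1,1) (1,2) (1,3) (0,3) (-1,3) (-1,2)

Derivation:
Initial moves: DLUULLD
Fold: move[0]->U => ULUULLD (positions: [(0, 0), (0, 1), (-1, 1), (-1, 2), (-1, 3), (-2, 3), (-3, 3), (-3, 2)])
Fold: move[0]->L => LLUULLD (positions: [(0, 0), (-1, 0), (-2, 0), (-2, 1), (-2, 2), (-3, 2), (-4, 2), (-4, 1)])
Fold: move[1]->U => LUUULLD (positions: [(0, 0), (-1, 0), (-1, 1), (-1, 2), (-1, 3), (-2, 3), (-3, 3), (-3, 2)])
Fold: move[0]->R => RUUULLD (positions: [(0, 0), (1, 0), (1, 1), (1, 2), (1, 3), (0, 3), (-1, 3), (-1, 2)])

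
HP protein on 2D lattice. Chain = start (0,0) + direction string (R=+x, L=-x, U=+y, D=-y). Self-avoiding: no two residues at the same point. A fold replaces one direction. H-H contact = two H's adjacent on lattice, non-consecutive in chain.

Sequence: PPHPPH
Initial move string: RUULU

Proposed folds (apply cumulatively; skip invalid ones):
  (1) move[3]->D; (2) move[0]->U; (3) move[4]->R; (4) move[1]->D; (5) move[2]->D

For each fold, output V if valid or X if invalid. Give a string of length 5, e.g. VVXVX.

Answer: XVXXX

Derivation:
Initial: RUULU -> [(0, 0), (1, 0), (1, 1), (1, 2), (0, 2), (0, 3)]
Fold 1: move[3]->D => RUUDU INVALID (collision), skipped
Fold 2: move[0]->U => UUULU VALID
Fold 3: move[4]->R => UUULR INVALID (collision), skipped
Fold 4: move[1]->D => UDULU INVALID (collision), skipped
Fold 5: move[2]->D => UUDLU INVALID (collision), skipped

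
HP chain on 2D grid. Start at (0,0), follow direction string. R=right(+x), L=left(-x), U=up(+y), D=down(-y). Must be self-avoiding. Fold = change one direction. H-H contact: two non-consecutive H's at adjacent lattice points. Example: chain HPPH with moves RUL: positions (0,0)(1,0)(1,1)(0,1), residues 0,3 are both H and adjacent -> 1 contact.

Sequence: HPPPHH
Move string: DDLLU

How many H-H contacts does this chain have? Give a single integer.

Positions: [(0, 0), (0, -1), (0, -2), (-1, -2), (-2, -2), (-2, -1)]
No H-H contacts found.

Answer: 0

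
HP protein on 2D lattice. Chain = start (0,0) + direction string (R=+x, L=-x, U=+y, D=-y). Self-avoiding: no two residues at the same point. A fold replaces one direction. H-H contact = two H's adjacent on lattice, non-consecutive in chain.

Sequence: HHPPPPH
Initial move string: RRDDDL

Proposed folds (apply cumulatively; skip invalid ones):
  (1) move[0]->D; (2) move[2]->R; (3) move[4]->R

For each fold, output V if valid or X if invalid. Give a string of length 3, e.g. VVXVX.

Initial: RRDDDL -> [(0, 0), (1, 0), (2, 0), (2, -1), (2, -2), (2, -3), (1, -3)]
Fold 1: move[0]->D => DRDDDL VALID
Fold 2: move[2]->R => DRRDDL VALID
Fold 3: move[4]->R => DRRDRL INVALID (collision), skipped

Answer: VVX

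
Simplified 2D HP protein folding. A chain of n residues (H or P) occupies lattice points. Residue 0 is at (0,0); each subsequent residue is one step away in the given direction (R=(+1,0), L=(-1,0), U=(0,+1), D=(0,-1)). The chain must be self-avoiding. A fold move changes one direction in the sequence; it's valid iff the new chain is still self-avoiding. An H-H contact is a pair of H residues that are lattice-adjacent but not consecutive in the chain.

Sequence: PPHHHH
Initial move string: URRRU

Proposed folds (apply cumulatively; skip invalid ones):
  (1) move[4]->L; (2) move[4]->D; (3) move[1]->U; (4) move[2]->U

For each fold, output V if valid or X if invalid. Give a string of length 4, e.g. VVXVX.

Initial: URRRU -> [(0, 0), (0, 1), (1, 1), (2, 1), (3, 1), (3, 2)]
Fold 1: move[4]->L => URRRL INVALID (collision), skipped
Fold 2: move[4]->D => URRRD VALID
Fold 3: move[1]->U => UURRD VALID
Fold 4: move[2]->U => UUURD VALID

Answer: XVVV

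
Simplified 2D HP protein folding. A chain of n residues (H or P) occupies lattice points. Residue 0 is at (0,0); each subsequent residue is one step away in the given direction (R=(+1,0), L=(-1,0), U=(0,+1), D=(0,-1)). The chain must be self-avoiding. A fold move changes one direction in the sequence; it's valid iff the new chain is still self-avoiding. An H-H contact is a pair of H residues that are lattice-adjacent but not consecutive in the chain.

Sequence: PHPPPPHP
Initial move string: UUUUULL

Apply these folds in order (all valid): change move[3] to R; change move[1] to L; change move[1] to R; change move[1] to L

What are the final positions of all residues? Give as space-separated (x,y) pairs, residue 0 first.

Initial moves: UUUUULL
Fold: move[3]->R => UUURULL (positions: [(0, 0), (0, 1), (0, 2), (0, 3), (1, 3), (1, 4), (0, 4), (-1, 4)])
Fold: move[1]->L => ULURULL (positions: [(0, 0), (0, 1), (-1, 1), (-1, 2), (0, 2), (0, 3), (-1, 3), (-2, 3)])
Fold: move[1]->R => URURULL (positions: [(0, 0), (0, 1), (1, 1), (1, 2), (2, 2), (2, 3), (1, 3), (0, 3)])
Fold: move[1]->L => ULURULL (positions: [(0, 0), (0, 1), (-1, 1), (-1, 2), (0, 2), (0, 3), (-1, 3), (-2, 3)])

Answer: (0,0) (0,1) (-1,1) (-1,2) (0,2) (0,3) (-1,3) (-2,3)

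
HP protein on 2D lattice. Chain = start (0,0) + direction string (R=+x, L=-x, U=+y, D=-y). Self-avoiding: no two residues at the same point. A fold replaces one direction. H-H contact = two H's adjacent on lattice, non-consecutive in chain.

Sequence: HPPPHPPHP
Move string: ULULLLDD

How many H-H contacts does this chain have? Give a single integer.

Answer: 0

Derivation:
Positions: [(0, 0), (0, 1), (-1, 1), (-1, 2), (-2, 2), (-3, 2), (-4, 2), (-4, 1), (-4, 0)]
No H-H contacts found.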